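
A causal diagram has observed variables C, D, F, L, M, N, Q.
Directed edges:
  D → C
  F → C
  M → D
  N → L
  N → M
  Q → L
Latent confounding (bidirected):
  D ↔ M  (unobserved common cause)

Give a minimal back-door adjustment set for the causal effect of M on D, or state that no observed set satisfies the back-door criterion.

desc(M)\{M}={C,D}; candidates ⊆ {F,L,N,Q}.
M↔D: latent back-door arc(s) into M.
size 0: {}; under {} M still reaches {C,D,L,N} ∋ D.
size 1: {F}, {L}, {N} …(+1); under {F} M still reaches {C,D,L,N} ∋ D.
size 2: {F,L}, {F,N}, {F,Q} …(+3); under {F,L} M still reaches {C,D,N,Q} ∋ D.
M↔D cannot be blocked by any observed set — no back-door set.

M→D: no observed back-door set.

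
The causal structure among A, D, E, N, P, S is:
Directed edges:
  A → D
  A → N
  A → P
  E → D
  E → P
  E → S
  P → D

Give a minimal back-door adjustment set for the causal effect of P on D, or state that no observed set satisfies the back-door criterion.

P→D: minimal back-door set {A, E}.

desc(P)\{P}={D}; candidates ⊆ {A,E,N,S}.
size 0: {}; under {} P still reaches {A,D,E,N,S} ∋ D.
size 1: {A}, {E}, {N} …(+1); under {A} P still reaches {D,E,S} ∋ D.
{A,E}: P⊥D given {A,E} in G with P→· removed — back-door holds.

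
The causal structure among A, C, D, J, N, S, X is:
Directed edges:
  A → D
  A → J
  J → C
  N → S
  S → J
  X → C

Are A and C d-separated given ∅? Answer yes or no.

Bayes-Ball from A | ∅ reaches {C,D,J}.
C ∈ reach(A|∅) ⇒ A ⊥̸ C | ∅.

No — A and C are d-connected given ∅.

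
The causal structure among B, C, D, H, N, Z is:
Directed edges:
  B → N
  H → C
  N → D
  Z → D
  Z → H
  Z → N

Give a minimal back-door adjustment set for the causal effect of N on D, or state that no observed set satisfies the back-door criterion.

N→D: minimal back-door set {Z}.

desc(N)\{N}={D}; candidates ⊆ {B,C,H,Z}.
size 0: {}; under {} N still reaches {B,C,D,H,Z} ∋ D.
{Z}: N⊥D given {Z} in G with N→· removed — back-door holds.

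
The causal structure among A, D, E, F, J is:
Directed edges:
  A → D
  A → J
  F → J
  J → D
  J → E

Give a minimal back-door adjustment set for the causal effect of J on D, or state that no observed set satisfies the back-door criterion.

desc(J)\{J}={D,E}; candidates ⊆ {A,F}.
size 0: {}; under {} J still reaches {A,D,F} ∋ D.
{A}: J⊥D given {A} in G with J→· removed — back-door holds.

J→D: minimal back-door set {A}.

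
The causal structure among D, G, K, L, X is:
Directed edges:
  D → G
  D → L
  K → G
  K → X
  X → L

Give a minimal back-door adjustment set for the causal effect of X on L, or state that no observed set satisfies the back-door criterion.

X→L: minimal back-door set ∅.

desc(X)\{X}={L}; candidates ⊆ {D,G,K}.
∅: X⊥L given ∅ in G with X→· removed — back-door holds.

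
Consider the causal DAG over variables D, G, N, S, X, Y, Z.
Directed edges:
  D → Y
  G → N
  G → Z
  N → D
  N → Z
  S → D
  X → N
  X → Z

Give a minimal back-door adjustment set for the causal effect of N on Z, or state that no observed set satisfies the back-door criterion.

N→Z: minimal back-door set {G, X}.

desc(N)\{N}={D,Y,Z}; candidates ⊆ {G,S,X}.
size 0: {}; under {} N still reaches {G,X,Z} ∋ Z.
size 1: {G}, {S}, {X}; under {G} N still reaches {X,Z} ∋ Z.
{G,X}: N⊥Z given {G,X} in G with N→· removed — back-door holds.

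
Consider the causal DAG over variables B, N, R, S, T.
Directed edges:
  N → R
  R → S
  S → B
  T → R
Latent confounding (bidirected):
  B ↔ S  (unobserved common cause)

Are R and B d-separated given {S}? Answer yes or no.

No — R and B are d-connected given {S}.

Bayes-Ball from R | {S} reaches {B,N,T}.
B ∈ reach(R|{S}) ⇒ R ⊥̸ B | {S}.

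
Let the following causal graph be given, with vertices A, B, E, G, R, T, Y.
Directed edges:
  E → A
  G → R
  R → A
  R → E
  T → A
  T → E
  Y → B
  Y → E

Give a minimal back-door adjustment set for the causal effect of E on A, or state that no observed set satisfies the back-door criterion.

desc(E)\{E}={A}; candidates ⊆ {B,G,R,T,Y}.
size 0: {}; under {} E still reaches {A,B,G,R,T,Y} ∋ A.
size 1: {B}, {G}, {R} …(+2); under {B} E still reaches {A,G,R,T,Y} ∋ A.
{R,T}: E⊥A given {R,T} in G with E→· removed — back-door holds.

E→A: minimal back-door set {R, T}.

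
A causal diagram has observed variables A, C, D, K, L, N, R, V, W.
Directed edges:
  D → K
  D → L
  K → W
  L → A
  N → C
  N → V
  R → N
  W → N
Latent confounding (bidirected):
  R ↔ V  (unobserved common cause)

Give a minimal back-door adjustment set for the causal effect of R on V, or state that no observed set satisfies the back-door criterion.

R→V: no observed back-door set.

desc(R)\{R}={C,N,V}; candidates ⊆ {A,D,K,L,W}.
R↔V: latent back-door arc(s) into R.
size 0: {}; under {} R still reaches {V} ∋ V.
size 1: {A}, {D}, {K} …(+2); under {A} R still reaches {V} ∋ V.
size 2: {A,D}, {A,K}, {A,L} …(+7); under {A,D} R still reaches {V} ∋ V.
R↔V cannot be blocked by any observed set — no back-door set.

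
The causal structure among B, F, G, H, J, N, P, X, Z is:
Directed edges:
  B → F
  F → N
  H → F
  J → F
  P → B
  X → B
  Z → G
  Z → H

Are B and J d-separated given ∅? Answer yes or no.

Bayes-Ball from B | ∅ reaches {F,N,P,X}.
J ∉ reach(B|∅) ⇒ B ⊥ J | ∅.

Yes — B ⊥ J | ∅.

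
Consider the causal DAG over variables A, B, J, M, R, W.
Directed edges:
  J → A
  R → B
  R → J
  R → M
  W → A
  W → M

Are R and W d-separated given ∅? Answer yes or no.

Yes — R ⊥ W | ∅.

Bayes-Ball from R | ∅ reaches {A,B,J,M}.
W ∉ reach(R|∅) ⇒ R ⊥ W | ∅.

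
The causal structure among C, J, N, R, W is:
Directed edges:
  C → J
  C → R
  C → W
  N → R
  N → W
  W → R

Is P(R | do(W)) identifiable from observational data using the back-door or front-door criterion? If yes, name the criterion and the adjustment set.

P(R|do(W)): backdoor, adjust for {C, N}.

desc(W)\{W}={R}; candidates ⊆ {C,J,N}.
size 0: {}; under {} W still reaches {C,J,N,R} ∋ R.
size 1: {C}, {J}, {N}; under {C} W still reaches {N,R} ∋ R.
{C,N}: W⊥R given {C,N} in G with W→· removed — back-door holds.
P(R|do(W)) = Σ_{C,N} P(R|W,C,N)·P(C,N).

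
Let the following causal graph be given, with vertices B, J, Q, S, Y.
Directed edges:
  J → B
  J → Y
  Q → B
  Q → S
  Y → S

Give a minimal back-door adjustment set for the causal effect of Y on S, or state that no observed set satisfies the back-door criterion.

desc(Y)\{Y}={S}; candidates ⊆ {B,J,Q}.
∅: Y⊥S given ∅ in G with Y→· removed — back-door holds.

Y→S: minimal back-door set ∅.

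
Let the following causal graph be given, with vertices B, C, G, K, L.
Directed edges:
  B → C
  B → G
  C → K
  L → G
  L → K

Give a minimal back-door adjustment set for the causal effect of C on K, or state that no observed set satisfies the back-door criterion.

C→K: minimal back-door set ∅.

desc(C)\{C}={K}; candidates ⊆ {B,G,L}.
∅: C⊥K given ∅ in G with C→· removed — back-door holds.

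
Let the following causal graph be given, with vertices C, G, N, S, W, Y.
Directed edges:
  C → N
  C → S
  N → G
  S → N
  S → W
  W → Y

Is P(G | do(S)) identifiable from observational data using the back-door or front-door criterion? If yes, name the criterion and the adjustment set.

desc(S)\{S}={G,N,W,Y}; candidates ⊆ {C}.
size 0: {}; under {} S still reaches {C,G,N} ∋ G.
{C}: S⊥G given {C} in G with S→· removed — back-door holds.
P(G|do(S)) = Σ_{C} P(G|S,C)·P(C).

P(G|do(S)): backdoor, adjust for {C}.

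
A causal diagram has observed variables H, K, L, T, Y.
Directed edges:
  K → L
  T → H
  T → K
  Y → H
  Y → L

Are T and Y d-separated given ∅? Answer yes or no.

Yes — T ⊥ Y | ∅.

Bayes-Ball from T | ∅ reaches {H,K,L}.
Y ∉ reach(T|∅) ⇒ T ⊥ Y | ∅.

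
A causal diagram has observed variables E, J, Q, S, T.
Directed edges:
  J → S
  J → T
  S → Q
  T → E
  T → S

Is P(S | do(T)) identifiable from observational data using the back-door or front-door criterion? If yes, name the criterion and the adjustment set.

P(S|do(T)): backdoor, adjust for {J}.

desc(T)\{T}={E,Q,S}; candidates ⊆ {J}.
size 0: {}; under {} T still reaches {J,Q,S} ∋ S.
{J}: T⊥S given {J} in G with T→· removed — back-door holds.
P(S|do(T)) = Σ_{J} P(S|T,J)·P(J).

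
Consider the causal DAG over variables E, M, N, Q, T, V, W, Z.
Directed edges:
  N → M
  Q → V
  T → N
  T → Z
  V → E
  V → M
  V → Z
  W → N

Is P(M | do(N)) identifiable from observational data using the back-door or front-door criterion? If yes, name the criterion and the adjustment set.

desc(N)\{N}={M}; candidates ⊆ {E,Q,T,V,W,Z}.
∅: N⊥M given ∅ in G with N→· removed — back-door holds.
P(M|do(N)) = P(M|N) — no adjustment needed.

P(M|do(N)): backdoor, adjust for ∅.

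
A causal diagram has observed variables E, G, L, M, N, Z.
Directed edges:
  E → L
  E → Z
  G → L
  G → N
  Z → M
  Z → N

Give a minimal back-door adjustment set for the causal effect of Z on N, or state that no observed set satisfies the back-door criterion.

Z→N: minimal back-door set ∅.

desc(Z)\{Z}={M,N}; candidates ⊆ {E,G,L}.
∅: Z⊥N given ∅ in G with Z→· removed — back-door holds.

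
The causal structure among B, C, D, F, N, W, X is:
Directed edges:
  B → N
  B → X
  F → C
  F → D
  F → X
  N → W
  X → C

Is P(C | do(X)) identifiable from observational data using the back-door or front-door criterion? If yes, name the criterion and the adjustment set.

P(C|do(X)): backdoor, adjust for {F}.

desc(X)\{X}={C}; candidates ⊆ {B,D,F,N,W}.
size 0: {}; under {} X still reaches {B,C,D,F,N,W} ∋ C.
{F}: X⊥C given {F} in G with X→· removed — back-door holds.
P(C|do(X)) = Σ_{F} P(C|X,F)·P(F).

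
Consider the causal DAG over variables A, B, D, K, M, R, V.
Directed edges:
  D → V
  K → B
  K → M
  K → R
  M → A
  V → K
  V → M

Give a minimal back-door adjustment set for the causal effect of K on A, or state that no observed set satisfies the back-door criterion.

K→A: minimal back-door set {V}.

desc(K)\{K}={A,B,M,R}; candidates ⊆ {D,V}.
size 0: {}; under {} K still reaches {A,D,M,V} ∋ A.
{V}: K⊥A given {V} in G with K→· removed — back-door holds.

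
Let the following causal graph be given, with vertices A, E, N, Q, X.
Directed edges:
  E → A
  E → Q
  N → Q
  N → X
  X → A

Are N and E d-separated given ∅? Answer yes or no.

Bayes-Ball from N | ∅ reaches {A,Q,X}.
E ∉ reach(N|∅) ⇒ N ⊥ E | ∅.

Yes — N ⊥ E | ∅.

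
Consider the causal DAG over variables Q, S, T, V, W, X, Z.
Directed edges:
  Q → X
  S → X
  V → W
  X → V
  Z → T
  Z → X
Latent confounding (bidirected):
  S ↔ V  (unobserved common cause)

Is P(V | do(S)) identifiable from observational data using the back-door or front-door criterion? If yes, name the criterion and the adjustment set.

desc(S)\{S}={V,W,X}; candidates ⊆ {Q,T,Z}.
S↔V: latent back-door arc(s) into S.
size 0: {}; under {} S still reaches {V,W} ∋ V.
size 1: {Q}, {T}, {Z}; under {Q} S still reaches {V,W} ∋ V.
size 2: {Q,T}, {Q,Z}, {T,Z}; under {Q,T} S still reaches {V,W} ∋ V.
S↔V cannot be blocked by any observed set — no back-door set.
{X}: (i) intercepts every directed S→V path; (ii) no back-door S→{X}; (iii) {S} blocks every back-door {X}→V. Front-door holds.
P(V|do(S)) = Σ_{X} P(X|S) Σ_{S'} P(V|X,S')P(S').

P(V|do(S)): frontdoor, adjust for {X}.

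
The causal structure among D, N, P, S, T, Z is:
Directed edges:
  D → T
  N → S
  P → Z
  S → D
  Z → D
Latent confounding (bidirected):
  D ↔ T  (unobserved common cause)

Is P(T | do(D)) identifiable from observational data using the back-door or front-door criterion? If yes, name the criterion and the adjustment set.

desc(D)\{D}={T}; candidates ⊆ {N,P,S,Z}.
D↔T: latent back-door arc(s) into D.
size 0: {}; under {} D still reaches {N,P,S,T,Z} ∋ T.
size 1: {N}, {P}, {S} …(+1); under {N} D still reaches {P,S,T,Z} ∋ T.
size 2: {N,P}, {N,S}, {N,Z} …(+3); under {N,P} D still reaches {S,T,Z} ∋ T.
D↔T cannot be blocked by any observed set — no back-door set.
No mediator lies on a directed D→…→T path.
Neither criterion identifies P(T|do(D)) in this graph.

P(T|do(D)): not identifiable (no BD/FD set).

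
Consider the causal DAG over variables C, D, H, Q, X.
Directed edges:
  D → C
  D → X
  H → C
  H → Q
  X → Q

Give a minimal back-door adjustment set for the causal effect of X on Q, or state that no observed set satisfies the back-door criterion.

X→Q: minimal back-door set ∅.

desc(X)\{X}={Q}; candidates ⊆ {C,D,H}.
∅: X⊥Q given ∅ in G with X→· removed — back-door holds.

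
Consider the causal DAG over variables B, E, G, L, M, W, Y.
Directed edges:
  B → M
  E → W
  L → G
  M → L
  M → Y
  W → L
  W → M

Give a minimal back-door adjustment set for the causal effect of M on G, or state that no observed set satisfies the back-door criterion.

M→G: minimal back-door set {W}.

desc(M)\{M}={G,L,Y}; candidates ⊆ {B,E,W}.
size 0: {}; under {} M still reaches {B,E,G,L,W} ∋ G.
{W}: M⊥G given {W} in G with M→· removed — back-door holds.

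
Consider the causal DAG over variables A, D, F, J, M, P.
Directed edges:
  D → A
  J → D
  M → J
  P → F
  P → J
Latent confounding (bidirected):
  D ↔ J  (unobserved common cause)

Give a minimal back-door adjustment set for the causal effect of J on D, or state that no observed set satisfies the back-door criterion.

J→D: no observed back-door set.

desc(J)\{J}={A,D}; candidates ⊆ {F,M,P}.
J↔D: latent back-door arc(s) into J.
size 0: {}; under {} J still reaches {A,D,F,M,P} ∋ D.
size 1: {F}, {M}, {P}; under {F} J still reaches {A,D,M,P} ∋ D.
size 2: {F,M}, {F,P}, {M,P}; under {F,M} J still reaches {A,D,P} ∋ D.
J↔D cannot be blocked by any observed set — no back-door set.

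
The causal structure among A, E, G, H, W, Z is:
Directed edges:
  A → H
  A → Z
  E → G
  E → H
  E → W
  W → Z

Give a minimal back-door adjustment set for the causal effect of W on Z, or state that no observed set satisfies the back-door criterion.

W→Z: minimal back-door set ∅.

desc(W)\{W}={Z}; candidates ⊆ {A,E,G,H}.
∅: W⊥Z given ∅ in G with W→· removed — back-door holds.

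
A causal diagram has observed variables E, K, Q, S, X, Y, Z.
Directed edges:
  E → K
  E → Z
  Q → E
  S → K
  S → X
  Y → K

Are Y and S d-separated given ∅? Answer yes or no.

Bayes-Ball from Y | ∅ reaches {K}.
S ∉ reach(Y|∅) ⇒ Y ⊥ S | ∅.

Yes — Y ⊥ S | ∅.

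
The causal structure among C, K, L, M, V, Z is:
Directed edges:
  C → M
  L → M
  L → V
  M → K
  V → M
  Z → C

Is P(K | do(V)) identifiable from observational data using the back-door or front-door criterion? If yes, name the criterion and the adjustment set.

desc(V)\{V}={K,M}; candidates ⊆ {C,L,Z}.
size 0: {}; under {} V still reaches {K,L,M} ∋ K.
{L}: V⊥K given {L} in G with V→· removed — back-door holds.
P(K|do(V)) = Σ_{L} P(K|V,L)·P(L).

P(K|do(V)): backdoor, adjust for {L}.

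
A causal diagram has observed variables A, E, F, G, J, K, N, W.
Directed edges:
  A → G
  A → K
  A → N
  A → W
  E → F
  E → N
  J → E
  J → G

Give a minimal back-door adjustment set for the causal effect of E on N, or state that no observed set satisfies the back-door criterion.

E→N: minimal back-door set ∅.

desc(E)\{E}={F,N}; candidates ⊆ {A,G,J,K,W}.
∅: E⊥N given ∅ in G with E→· removed — back-door holds.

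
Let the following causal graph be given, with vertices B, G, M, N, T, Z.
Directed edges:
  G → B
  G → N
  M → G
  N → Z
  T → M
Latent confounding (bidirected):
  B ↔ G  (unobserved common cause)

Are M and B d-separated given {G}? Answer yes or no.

Bayes-Ball from M | {G} reaches {B,T}.
B ∈ reach(M|{G}) ⇒ M ⊥̸ B | {G}.

No — M and B are d-connected given {G}.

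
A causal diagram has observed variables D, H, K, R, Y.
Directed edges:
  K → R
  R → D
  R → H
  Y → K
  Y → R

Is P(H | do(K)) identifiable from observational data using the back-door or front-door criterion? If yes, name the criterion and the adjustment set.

desc(K)\{K}={D,H,R}; candidates ⊆ {Y}.
size 0: {}; under {} K still reaches {D,H,R,Y} ∋ H.
{Y}: K⊥H given {Y} in G with K→· removed — back-door holds.
P(H|do(K)) = Σ_{Y} P(H|K,Y)·P(Y).

P(H|do(K)): backdoor, adjust for {Y}.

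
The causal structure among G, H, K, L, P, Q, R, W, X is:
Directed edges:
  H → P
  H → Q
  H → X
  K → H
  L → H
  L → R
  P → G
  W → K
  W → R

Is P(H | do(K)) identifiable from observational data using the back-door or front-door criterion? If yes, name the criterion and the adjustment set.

desc(K)\{K}={G,H,P,Q,X}; candidates ⊆ {L,R,W}.
∅: K⊥H given ∅ in G with K→· removed — back-door holds.
P(H|do(K)) = P(H|K) — no adjustment needed.

P(H|do(K)): backdoor, adjust for ∅.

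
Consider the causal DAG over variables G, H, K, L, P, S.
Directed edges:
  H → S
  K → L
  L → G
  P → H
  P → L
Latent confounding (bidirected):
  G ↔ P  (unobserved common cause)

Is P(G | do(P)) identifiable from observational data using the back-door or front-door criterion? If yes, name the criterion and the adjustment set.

desc(P)\{P}={G,H,L,S}; candidates ⊆ {K}.
P↔G: latent back-door arc(s) into P.
size 0: {}; under {} P still reaches {G} ∋ G.
size 1: {K}; under {K} P still reaches {G} ∋ G.
P↔G cannot be blocked by any observed set — no back-door set.
{L}: (i) intercepts every directed P→G path; (ii) no back-door P→{L}; (iii) {P} blocks every back-door {L}→G. Front-door holds.
P(G|do(P)) = Σ_{L} P(L|P) Σ_{P'} P(G|L,P')P(P').

P(G|do(P)): frontdoor, adjust for {L}.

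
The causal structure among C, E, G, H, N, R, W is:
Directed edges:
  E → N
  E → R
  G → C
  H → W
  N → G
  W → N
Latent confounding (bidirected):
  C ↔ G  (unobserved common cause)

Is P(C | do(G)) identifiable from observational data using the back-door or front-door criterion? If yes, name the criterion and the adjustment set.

desc(G)\{G}={C}; candidates ⊆ {E,H,N,R,W}.
G↔C: latent back-door arc(s) into G.
size 0: {}; under {} G still reaches {C,E,H,N,R,W} ∋ C.
size 1: {E}, {H}, {N} …(+2); under {E} G still reaches {C,H,N,W} ∋ C.
size 2: {E,H}, {E,N}, {E,R} …(+7); under {E,H} G still reaches {C,N,W} ∋ C.
G↔C cannot be blocked by any observed set — no back-door set.
No mediator lies on a directed G→…→C path.
Neither criterion identifies P(C|do(G)) in this graph.

P(C|do(G)): not identifiable (no BD/FD set).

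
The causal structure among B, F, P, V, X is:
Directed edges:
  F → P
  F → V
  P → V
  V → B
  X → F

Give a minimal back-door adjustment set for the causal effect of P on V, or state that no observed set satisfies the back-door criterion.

P→V: minimal back-door set {F}.

desc(P)\{P}={B,V}; candidates ⊆ {F,X}.
size 0: {}; under {} P still reaches {B,F,V,X} ∋ V.
{F}: P⊥V given {F} in G with P→· removed — back-door holds.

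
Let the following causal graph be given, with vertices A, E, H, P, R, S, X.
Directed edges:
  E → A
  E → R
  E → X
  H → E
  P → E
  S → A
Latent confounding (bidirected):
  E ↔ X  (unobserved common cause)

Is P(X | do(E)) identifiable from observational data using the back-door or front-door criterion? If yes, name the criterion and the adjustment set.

desc(E)\{E}={A,R,X}; candidates ⊆ {H,P,S}.
E↔X: latent back-door arc(s) into E.
size 0: {}; under {} E still reaches {H,P,X} ∋ X.
size 1: {H}, {P}, {S}; under {H} E still reaches {P,X} ∋ X.
size 2: {H,P}, {H,S}, {P,S}; under {H,P} E still reaches {X} ∋ X.
E↔X cannot be blocked by any observed set — no back-door set.
No mediator lies on a directed E→…→X path.
Neither criterion identifies P(X|do(E)) in this graph.

P(X|do(E)): not identifiable (no BD/FD set).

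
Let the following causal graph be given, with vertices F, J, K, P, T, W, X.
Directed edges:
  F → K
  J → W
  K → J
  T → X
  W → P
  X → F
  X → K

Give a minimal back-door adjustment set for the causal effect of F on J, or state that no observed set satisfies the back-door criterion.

F→J: minimal back-door set {X}.

desc(F)\{F}={J,K,P,W}; candidates ⊆ {T,X}.
size 0: {}; under {} F still reaches {J,K,P,T,W,X} ∋ J.
{X}: F⊥J given {X} in G with F→· removed — back-door holds.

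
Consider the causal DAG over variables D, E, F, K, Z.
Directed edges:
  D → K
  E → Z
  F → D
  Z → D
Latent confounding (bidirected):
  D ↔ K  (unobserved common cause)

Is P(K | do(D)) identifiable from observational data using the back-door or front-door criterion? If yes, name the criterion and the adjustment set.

P(K|do(D)): not identifiable (no BD/FD set).

desc(D)\{D}={K}; candidates ⊆ {E,F,Z}.
D↔K: latent back-door arc(s) into D.
size 0: {}; under {} D still reaches {E,F,K,Z} ∋ K.
size 1: {E}, {F}, {Z}; under {E} D still reaches {F,K,Z} ∋ K.
size 2: {E,F}, {E,Z}, {F,Z}; under {E,F} D still reaches {K,Z} ∋ K.
D↔K cannot be blocked by any observed set — no back-door set.
No mediator lies on a directed D→…→K path.
Neither criterion identifies P(K|do(D)) in this graph.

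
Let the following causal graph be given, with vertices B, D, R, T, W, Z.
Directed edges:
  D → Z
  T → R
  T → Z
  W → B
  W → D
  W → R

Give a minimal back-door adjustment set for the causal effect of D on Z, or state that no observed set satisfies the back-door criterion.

desc(D)\{D}={Z}; candidates ⊆ {B,R,T,W}.
∅: D⊥Z given ∅ in G with D→· removed — back-door holds.

D→Z: minimal back-door set ∅.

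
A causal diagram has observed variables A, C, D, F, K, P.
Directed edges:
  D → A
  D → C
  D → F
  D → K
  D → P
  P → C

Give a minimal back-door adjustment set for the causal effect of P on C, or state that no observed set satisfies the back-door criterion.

desc(P)\{P}={C}; candidates ⊆ {A,D,F,K}.
size 0: {}; under {} P still reaches {A,C,D,F,K} ∋ C.
{D}: P⊥C given {D} in G with P→· removed — back-door holds.

P→C: minimal back-door set {D}.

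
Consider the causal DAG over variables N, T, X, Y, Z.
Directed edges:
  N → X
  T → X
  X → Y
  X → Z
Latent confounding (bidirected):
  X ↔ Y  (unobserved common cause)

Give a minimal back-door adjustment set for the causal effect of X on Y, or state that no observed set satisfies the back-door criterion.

X→Y: no observed back-door set.

desc(X)\{X}={Y,Z}; candidates ⊆ {N,T}.
X↔Y: latent back-door arc(s) into X.
size 0: {}; under {} X still reaches {N,T,Y} ∋ Y.
size 1: {N}, {T}; under {N} X still reaches {T,Y} ∋ Y.
size 2: {N,T}; under {N,T} X still reaches {Y} ∋ Y.
X↔Y cannot be blocked by any observed set — no back-door set.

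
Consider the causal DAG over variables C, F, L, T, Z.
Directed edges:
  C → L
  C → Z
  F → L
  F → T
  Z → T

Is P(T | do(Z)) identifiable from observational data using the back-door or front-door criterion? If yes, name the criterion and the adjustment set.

P(T|do(Z)): backdoor, adjust for ∅.

desc(Z)\{Z}={T}; candidates ⊆ {C,F,L}.
∅: Z⊥T given ∅ in G with Z→· removed — back-door holds.
P(T|do(Z)) = P(T|Z) — no adjustment needed.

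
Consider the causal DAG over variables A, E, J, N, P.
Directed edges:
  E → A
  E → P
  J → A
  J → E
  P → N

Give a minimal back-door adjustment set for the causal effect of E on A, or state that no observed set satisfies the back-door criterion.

E→A: minimal back-door set {J}.

desc(E)\{E}={A,N,P}; candidates ⊆ {J}.
size 0: {}; under {} E still reaches {A,J} ∋ A.
{J}: E⊥A given {J} in G with E→· removed — back-door holds.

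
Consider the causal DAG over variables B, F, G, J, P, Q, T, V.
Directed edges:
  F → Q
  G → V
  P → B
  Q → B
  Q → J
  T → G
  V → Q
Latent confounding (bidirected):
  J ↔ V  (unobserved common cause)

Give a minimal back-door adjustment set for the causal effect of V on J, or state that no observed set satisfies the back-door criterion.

V→J: no observed back-door set.

desc(V)\{V}={B,J,Q}; candidates ⊆ {F,G,P,T}.
V↔J: latent back-door arc(s) into V.
size 0: {}; under {} V still reaches {G,J,T} ∋ J.
size 1: {F}, {G}, {P} …(+1); under {F} V still reaches {G,J,T} ∋ J.
size 2: {F,G}, {F,P}, {F,T} …(+3); under {F,G} V still reaches {J} ∋ J.
V↔J cannot be blocked by any observed set — no back-door set.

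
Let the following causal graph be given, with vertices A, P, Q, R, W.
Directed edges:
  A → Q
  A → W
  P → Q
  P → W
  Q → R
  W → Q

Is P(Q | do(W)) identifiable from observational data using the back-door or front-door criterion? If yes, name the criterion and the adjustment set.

desc(W)\{W}={Q,R}; candidates ⊆ {A,P}.
size 0: {}; under {} W still reaches {A,P,Q,R} ∋ Q.
size 1: {A}, {P}; under {A} W still reaches {P,Q,R} ∋ Q.
{A,P}: W⊥Q given {A,P} in G with W→· removed — back-door holds.
P(Q|do(W)) = Σ_{A,P} P(Q|W,A,P)·P(A,P).

P(Q|do(W)): backdoor, adjust for {A, P}.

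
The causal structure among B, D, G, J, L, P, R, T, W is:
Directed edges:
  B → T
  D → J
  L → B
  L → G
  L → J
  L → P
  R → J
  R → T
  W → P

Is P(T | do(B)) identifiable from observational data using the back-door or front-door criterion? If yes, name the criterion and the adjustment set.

desc(B)\{B}={T}; candidates ⊆ {D,G,J,L,P,R,W}.
∅: B⊥T given ∅ in G with B→· removed — back-door holds.
P(T|do(B)) = P(T|B) — no adjustment needed.

P(T|do(B)): backdoor, adjust for ∅.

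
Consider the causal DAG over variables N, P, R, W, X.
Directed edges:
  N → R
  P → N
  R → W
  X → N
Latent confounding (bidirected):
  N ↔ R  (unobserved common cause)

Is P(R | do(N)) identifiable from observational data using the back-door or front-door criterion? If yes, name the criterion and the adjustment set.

P(R|do(N)): not identifiable (no BD/FD set).

desc(N)\{N}={R,W}; candidates ⊆ {P,X}.
N↔R: latent back-door arc(s) into N.
size 0: {}; under {} N still reaches {P,R,W,X} ∋ R.
size 1: {P}, {X}; under {P} N still reaches {R,W,X} ∋ R.
size 2: {P,X}; under {P,X} N still reaches {R,W} ∋ R.
N↔R cannot be blocked by any observed set — no back-door set.
No mediator lies on a directed N→…→R path.
Neither criterion identifies P(R|do(N)) in this graph.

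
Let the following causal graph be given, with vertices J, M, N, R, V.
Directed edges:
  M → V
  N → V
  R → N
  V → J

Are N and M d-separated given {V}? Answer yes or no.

Bayes-Ball from N | {V} reaches {M,R}.
M ∈ reach(N|{V}) ⇒ N ⊥̸ M | {V}.

No — N and M are d-connected given {V}.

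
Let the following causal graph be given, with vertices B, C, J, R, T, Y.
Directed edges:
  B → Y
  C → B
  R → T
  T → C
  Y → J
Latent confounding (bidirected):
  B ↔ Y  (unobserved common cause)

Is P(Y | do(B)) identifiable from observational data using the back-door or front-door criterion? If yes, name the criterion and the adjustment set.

P(Y|do(B)): not identifiable (no BD/FD set).

desc(B)\{B}={J,Y}; candidates ⊆ {C,R,T}.
B↔Y: latent back-door arc(s) into B.
size 0: {}; under {} B still reaches {C,J,R,T,Y} ∋ Y.
size 1: {C}, {R}, {T}; under {C} B still reaches {J,Y} ∋ Y.
size 2: {C,R}, {C,T}, {R,T}; under {C,R} B still reaches {J,Y} ∋ Y.
B↔Y cannot be blocked by any observed set — no back-door set.
No mediator lies on a directed B→…→Y path.
Neither criterion identifies P(Y|do(B)) in this graph.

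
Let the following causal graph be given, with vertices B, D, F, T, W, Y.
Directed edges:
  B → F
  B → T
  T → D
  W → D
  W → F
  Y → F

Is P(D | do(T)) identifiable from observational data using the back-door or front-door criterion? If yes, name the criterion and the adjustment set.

desc(T)\{T}={D}; candidates ⊆ {B,F,W,Y}.
∅: T⊥D given ∅ in G with T→· removed — back-door holds.
P(D|do(T)) = P(D|T) — no adjustment needed.

P(D|do(T)): backdoor, adjust for ∅.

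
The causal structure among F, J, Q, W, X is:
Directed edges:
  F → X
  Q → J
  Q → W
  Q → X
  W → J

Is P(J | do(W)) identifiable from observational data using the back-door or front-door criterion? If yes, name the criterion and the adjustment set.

desc(W)\{W}={J}; candidates ⊆ {F,Q,X}.
size 0: {}; under {} W still reaches {J,Q,X} ∋ J.
{Q}: W⊥J given {Q} in G with W→· removed — back-door holds.
P(J|do(W)) = Σ_{Q} P(J|W,Q)·P(Q).

P(J|do(W)): backdoor, adjust for {Q}.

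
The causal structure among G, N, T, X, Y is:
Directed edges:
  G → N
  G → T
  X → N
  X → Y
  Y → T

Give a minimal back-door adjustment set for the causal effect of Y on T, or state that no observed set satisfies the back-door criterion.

Y→T: minimal back-door set ∅.

desc(Y)\{Y}={T}; candidates ⊆ {G,N,X}.
∅: Y⊥T given ∅ in G with Y→· removed — back-door holds.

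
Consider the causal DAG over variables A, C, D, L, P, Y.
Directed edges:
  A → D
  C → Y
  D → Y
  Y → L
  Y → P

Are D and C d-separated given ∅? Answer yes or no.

Yes — D ⊥ C | ∅.

Bayes-Ball from D | ∅ reaches {A,L,P,Y}.
C ∉ reach(D|∅) ⇒ D ⊥ C | ∅.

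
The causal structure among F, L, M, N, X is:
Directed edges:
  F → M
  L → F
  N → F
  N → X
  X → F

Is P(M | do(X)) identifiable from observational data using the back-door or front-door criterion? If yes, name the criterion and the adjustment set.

P(M|do(X)): backdoor, adjust for {N}.

desc(X)\{X}={F,M}; candidates ⊆ {L,N}.
size 0: {}; under {} X still reaches {F,M,N} ∋ M.
{N}: X⊥M given {N} in G with X→· removed — back-door holds.
P(M|do(X)) = Σ_{N} P(M|X,N)·P(N).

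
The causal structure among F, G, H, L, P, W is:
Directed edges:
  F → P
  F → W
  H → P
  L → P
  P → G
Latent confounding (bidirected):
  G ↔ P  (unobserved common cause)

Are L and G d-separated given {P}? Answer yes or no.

No — L and G are d-connected given {P}.

Bayes-Ball from L | {P} reaches {F,G,H,W}.
G ∈ reach(L|{P}) ⇒ L ⊥̸ G | {P}.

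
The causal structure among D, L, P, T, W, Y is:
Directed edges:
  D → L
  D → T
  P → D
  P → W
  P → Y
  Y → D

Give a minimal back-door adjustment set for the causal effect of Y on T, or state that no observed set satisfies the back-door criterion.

Y→T: minimal back-door set {P}.

desc(Y)\{Y}={D,L,T}; candidates ⊆ {P,W}.
size 0: {}; under {} Y still reaches {D,L,P,T,W} ∋ T.
{P}: Y⊥T given {P} in G with Y→· removed — back-door holds.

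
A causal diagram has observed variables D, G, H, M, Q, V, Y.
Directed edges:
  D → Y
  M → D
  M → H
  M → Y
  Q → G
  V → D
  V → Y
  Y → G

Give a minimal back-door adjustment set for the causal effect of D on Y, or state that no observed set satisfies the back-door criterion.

desc(D)\{D}={G,Y}; candidates ⊆ {H,M,Q,V}.
size 0: {}; under {} D still reaches {G,H,M,V,Y} ∋ Y.
size 1: {H}, {M}, {Q} …(+1); under {H} D still reaches {G,M,V,Y} ∋ Y.
{M,V}: D⊥Y given {M,V} in G with D→· removed — back-door holds.

D→Y: minimal back-door set {M, V}.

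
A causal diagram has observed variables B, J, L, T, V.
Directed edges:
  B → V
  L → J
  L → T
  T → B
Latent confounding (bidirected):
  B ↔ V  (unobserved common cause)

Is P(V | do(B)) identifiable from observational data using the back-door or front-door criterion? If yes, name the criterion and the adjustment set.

P(V|do(B)): not identifiable (no BD/FD set).

desc(B)\{B}={V}; candidates ⊆ {J,L,T}.
B↔V: latent back-door arc(s) into B.
size 0: {}; under {} B still reaches {J,L,T,V} ∋ V.
size 1: {J}, {L}, {T}; under {J} B still reaches {L,T,V} ∋ V.
size 2: {J,L}, {J,T}, {L,T}; under {J,L} B still reaches {T,V} ∋ V.
B↔V cannot be blocked by any observed set — no back-door set.
No mediator lies on a directed B→…→V path.
Neither criterion identifies P(V|do(B)) in this graph.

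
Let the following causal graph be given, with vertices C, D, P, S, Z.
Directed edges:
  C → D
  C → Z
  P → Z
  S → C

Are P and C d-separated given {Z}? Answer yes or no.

No — P and C are d-connected given {Z}.

Bayes-Ball from P | {Z} reaches {C,D,S}.
C ∈ reach(P|{Z}) ⇒ P ⊥̸ C | {Z}.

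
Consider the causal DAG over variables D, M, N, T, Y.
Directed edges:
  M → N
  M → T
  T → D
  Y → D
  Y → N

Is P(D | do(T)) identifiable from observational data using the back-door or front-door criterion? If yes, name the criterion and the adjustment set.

desc(T)\{T}={D}; candidates ⊆ {M,N,Y}.
∅: T⊥D given ∅ in G with T→· removed — back-door holds.
P(D|do(T)) = P(D|T) — no adjustment needed.

P(D|do(T)): backdoor, adjust for ∅.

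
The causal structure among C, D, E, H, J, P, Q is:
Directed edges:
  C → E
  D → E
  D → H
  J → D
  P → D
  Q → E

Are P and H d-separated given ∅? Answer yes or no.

Bayes-Ball from P | ∅ reaches {D,E,H}.
H ∈ reach(P|∅) ⇒ P ⊥̸ H | ∅.

No — P and H are d-connected given ∅.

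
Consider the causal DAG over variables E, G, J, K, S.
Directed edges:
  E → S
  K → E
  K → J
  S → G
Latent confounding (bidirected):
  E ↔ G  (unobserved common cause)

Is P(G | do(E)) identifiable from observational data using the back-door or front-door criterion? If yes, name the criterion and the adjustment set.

desc(E)\{E}={G,S}; candidates ⊆ {J,K}.
E↔G: latent back-door arc(s) into E.
size 0: {}; under {} E still reaches {G,J,K} ∋ G.
size 1: {J}, {K}; under {J} E still reaches {G,K} ∋ G.
size 2: {J,K}; under {J,K} E still reaches {G} ∋ G.
E↔G cannot be blocked by any observed set — no back-door set.
{S}: (i) intercepts every directed E→G path; (ii) no back-door E→{S}; (iii) {E} blocks every back-door {S}→G. Front-door holds.
P(G|do(E)) = Σ_{S} P(S|E) Σ_{E'} P(G|S,E')P(E').

P(G|do(E)): frontdoor, adjust for {S}.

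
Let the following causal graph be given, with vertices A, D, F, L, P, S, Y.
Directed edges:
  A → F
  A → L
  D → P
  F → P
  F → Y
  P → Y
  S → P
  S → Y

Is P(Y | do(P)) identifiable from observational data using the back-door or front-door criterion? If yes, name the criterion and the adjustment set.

desc(P)\{P}={Y}; candidates ⊆ {A,D,F,L,S}.
size 0: {}; under {} P still reaches {A,D,F,L,S,Y} ∋ Y.
size 1: {A}, {D}, {F} …(+2); under {A} P still reaches {D,F,S,Y} ∋ Y.
{F,S}: P⊥Y given {F,S} in G with P→· removed — back-door holds.
P(Y|do(P)) = Σ_{F,S} P(Y|P,F,S)·P(F,S).

P(Y|do(P)): backdoor, adjust for {F, S}.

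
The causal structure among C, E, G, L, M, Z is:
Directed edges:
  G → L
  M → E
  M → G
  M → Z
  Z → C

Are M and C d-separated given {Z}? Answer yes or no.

Bayes-Ball from M | {Z} reaches {E,G,L}.
C ∉ reach(M|{Z}) ⇒ M ⊥ C | {Z}.

Yes — M ⊥ C | {Z}.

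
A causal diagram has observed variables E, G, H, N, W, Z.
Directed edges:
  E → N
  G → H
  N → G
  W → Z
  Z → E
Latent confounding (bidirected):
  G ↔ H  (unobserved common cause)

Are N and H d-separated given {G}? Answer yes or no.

No — N and H are d-connected given {G}.

Bayes-Ball from N | {G} reaches {E,H,W,Z}.
H ∈ reach(N|{G}) ⇒ N ⊥̸ H | {G}.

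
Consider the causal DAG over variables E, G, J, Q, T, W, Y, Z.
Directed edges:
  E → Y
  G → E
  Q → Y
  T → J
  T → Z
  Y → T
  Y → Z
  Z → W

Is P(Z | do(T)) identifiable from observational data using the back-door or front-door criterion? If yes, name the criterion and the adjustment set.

desc(T)\{T}={J,W,Z}; candidates ⊆ {E,G,Q,Y}.
size 0: {}; under {} T still reaches {E,G,Q,W,Y,Z} ∋ Z.
{Y}: T⊥Z given {Y} in G with T→· removed — back-door holds.
P(Z|do(T)) = Σ_{Y} P(Z|T,Y)·P(Y).

P(Z|do(T)): backdoor, adjust for {Y}.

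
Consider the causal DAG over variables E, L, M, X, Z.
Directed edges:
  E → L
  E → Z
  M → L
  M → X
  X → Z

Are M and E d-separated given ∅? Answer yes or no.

Bayes-Ball from M | ∅ reaches {L,X,Z}.
E ∉ reach(M|∅) ⇒ M ⊥ E | ∅.

Yes — M ⊥ E | ∅.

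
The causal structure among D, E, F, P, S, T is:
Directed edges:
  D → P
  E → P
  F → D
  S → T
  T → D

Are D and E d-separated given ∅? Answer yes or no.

Bayes-Ball from D | ∅ reaches {F,P,S,T}.
E ∉ reach(D|∅) ⇒ D ⊥ E | ∅.

Yes — D ⊥ E | ∅.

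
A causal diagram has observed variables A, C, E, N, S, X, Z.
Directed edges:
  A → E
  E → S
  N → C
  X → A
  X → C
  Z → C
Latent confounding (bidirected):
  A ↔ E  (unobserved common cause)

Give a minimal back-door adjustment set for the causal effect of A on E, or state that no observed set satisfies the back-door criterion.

desc(A)\{A}={E,S}; candidates ⊆ {C,N,X,Z}.
A↔E: latent back-door arc(s) into A.
size 0: {}; under {} A still reaches {C,E,S,X} ∋ E.
size 1: {C}, {N}, {X} …(+1); under {C} A still reaches {E,N,S,X,Z} ∋ E.
size 2: {C,N}, {C,X}, {C,Z} …(+3); under {C,N} A still reaches {E,S,X,Z} ∋ E.
A↔E cannot be blocked by any observed set — no back-door set.

A→E: no observed back-door set.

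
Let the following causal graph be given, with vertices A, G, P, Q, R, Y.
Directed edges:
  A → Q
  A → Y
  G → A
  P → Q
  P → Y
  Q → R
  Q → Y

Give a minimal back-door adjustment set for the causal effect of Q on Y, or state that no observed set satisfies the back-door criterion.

desc(Q)\{Q}={R,Y}; candidates ⊆ {A,G,P}.
size 0: {}; under {} Q still reaches {A,G,P,Y} ∋ Y.
size 1: {A}, {G}, {P}; under {A} Q still reaches {P,Y} ∋ Y.
{A,P}: Q⊥Y given {A,P} in G with Q→· removed — back-door holds.

Q→Y: minimal back-door set {A, P}.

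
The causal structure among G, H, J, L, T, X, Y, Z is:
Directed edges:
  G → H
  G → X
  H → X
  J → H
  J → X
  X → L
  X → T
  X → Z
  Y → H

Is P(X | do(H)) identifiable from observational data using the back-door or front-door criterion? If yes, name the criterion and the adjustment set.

P(X|do(H)): backdoor, adjust for {G, J}.

desc(H)\{H}={L,T,X,Z}; candidates ⊆ {G,J,Y}.
size 0: {}; under {} H still reaches {G,J,L,T,X,Y,Z} ∋ X.
size 1: {G}, {J}, {Y}; under {G} H still reaches {J,L,T,X,Y,Z} ∋ X.
{G,J}: H⊥X given {G,J} in G with H→· removed — back-door holds.
P(X|do(H)) = Σ_{G,J} P(X|H,G,J)·P(G,J).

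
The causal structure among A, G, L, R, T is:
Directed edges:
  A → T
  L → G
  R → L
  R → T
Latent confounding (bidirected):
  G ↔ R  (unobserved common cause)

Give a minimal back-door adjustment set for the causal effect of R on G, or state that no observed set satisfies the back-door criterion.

desc(R)\{R}={G,L,T}; candidates ⊆ {A}.
R↔G: latent back-door arc(s) into R.
size 0: {}; under {} R still reaches {G} ∋ G.
size 1: {A}; under {A} R still reaches {G} ∋ G.
R↔G cannot be blocked by any observed set — no back-door set.

R→G: no observed back-door set.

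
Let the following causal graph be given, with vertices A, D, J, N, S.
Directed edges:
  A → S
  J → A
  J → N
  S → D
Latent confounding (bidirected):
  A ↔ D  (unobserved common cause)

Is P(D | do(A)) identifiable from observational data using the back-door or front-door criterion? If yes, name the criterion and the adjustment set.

P(D|do(A)): frontdoor, adjust for {S}.

desc(A)\{A}={D,S}; candidates ⊆ {J,N}.
A↔D: latent back-door arc(s) into A.
size 0: {}; under {} A still reaches {D,J,N} ∋ D.
size 1: {J}, {N}; under {J} A still reaches {D} ∋ D.
size 2: {J,N}; under {J,N} A still reaches {D} ∋ D.
A↔D cannot be blocked by any observed set — no back-door set.
{S}: (i) intercepts every directed A→D path; (ii) no back-door A→{S}; (iii) {A} blocks every back-door {S}→D. Front-door holds.
P(D|do(A)) = Σ_{S} P(S|A) Σ_{A'} P(D|S,A')P(A').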